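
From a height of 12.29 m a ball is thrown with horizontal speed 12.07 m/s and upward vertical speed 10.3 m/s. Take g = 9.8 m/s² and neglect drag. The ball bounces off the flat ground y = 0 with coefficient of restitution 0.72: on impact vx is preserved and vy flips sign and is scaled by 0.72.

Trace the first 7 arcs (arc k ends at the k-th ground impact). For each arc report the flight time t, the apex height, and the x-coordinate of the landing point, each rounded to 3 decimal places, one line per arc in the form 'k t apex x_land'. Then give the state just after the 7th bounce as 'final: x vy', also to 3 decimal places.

1 2.952 17.703 35.628
2 2.737 9.177 68.664
3 1.971 4.757 92.450
4 1.419 2.466 109.576
5 1.022 1.279 121.907
6 0.736 0.663 130.785
7 0.530 0.344 137.177
final: 137.177 1.868

Arc 1: start y=12.290, vy=10.300 → t=2.952, apex=17.703, x_land=35.628, impact vy=-18.627
  bounce: vy ← 0.72·18.627 = 13.412
Arc 2: start y=0.000, vy=13.412 → t=2.737, apex=9.177, x_land=68.664, impact vy=-13.412
  bounce: vy ← 0.72·13.412 = 9.656
Arc 3: start y=0.000, vy=9.656 → t=1.971, apex=4.757, x_land=92.450, impact vy=-9.656
  bounce: vy ← 0.72·9.656 = 6.953
Arc 4: start y=0.000, vy=6.953 → t=1.419, apex=2.466, x_land=109.576, impact vy=-6.953
  bounce: vy ← 0.72·6.953 = 5.006
Arc 5: start y=0.000, vy=5.006 → t=1.022, apex=1.279, x_land=121.907, impact vy=-5.006
  bounce: vy ← 0.72·5.006 = 3.604
Arc 6: start y=0.000, vy=3.604 → t=0.736, apex=0.663, x_land=130.785, impact vy=-3.604
  bounce: vy ← 0.72·3.604 = 2.595
Arc 7: start y=0.000, vy=2.595 → t=0.530, apex=0.344, x_land=137.177, impact vy=-2.595
  bounce: vy ← 0.72·2.595 = 1.868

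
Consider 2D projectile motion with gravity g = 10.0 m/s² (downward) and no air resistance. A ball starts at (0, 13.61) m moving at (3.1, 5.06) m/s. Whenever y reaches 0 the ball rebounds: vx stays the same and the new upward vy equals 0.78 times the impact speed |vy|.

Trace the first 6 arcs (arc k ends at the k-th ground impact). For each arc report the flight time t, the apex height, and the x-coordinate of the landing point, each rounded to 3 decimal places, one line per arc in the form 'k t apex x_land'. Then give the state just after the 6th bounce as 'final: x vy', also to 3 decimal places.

1 2.232 14.890 6.918
2 2.692 9.059 15.264
3 2.100 5.512 21.773
4 1.638 3.353 26.851
5 1.278 2.040 30.811
6 0.996 1.241 33.900
final: 33.900 3.886

Arc 1: start y=13.610, vy=5.060 → t=2.232, apex=14.890, x_land=6.918, impact vy=-17.257
  bounce: vy ← 0.78·17.257 = 13.460
Arc 2: start y=0.000, vy=13.460 → t=2.692, apex=9.059, x_land=15.264, impact vy=-13.460
  bounce: vy ← 0.78·13.460 = 10.499
Arc 3: start y=0.000, vy=10.499 → t=2.100, apex=5.512, x_land=21.773, impact vy=-10.499
  bounce: vy ← 0.78·10.499 = 8.189
Arc 4: start y=0.000, vy=8.189 → t=1.638, apex=3.353, x_land=26.851, impact vy=-8.189
  bounce: vy ← 0.78·8.189 = 6.388
Arc 5: start y=0.000, vy=6.388 → t=1.278, apex=2.040, x_land=30.811, impact vy=-6.388
  bounce: vy ← 0.78·6.388 = 4.982
Arc 6: start y=0.000, vy=4.982 → t=0.996, apex=1.241, x_land=33.900, impact vy=-4.982
  bounce: vy ← 0.78·4.982 = 3.886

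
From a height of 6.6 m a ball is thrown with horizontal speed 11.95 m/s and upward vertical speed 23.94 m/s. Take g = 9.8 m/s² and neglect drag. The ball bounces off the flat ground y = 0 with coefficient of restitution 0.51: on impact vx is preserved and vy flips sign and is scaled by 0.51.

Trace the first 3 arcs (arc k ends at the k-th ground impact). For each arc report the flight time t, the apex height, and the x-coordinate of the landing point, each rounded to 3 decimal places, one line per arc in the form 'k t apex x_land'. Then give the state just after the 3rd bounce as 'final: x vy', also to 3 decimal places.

Arc 1: start y=6.600, vy=23.940 → t=5.147, apex=35.841, x_land=61.511, impact vy=-26.504
  bounce: vy ← 0.51·26.504 = 13.517
Arc 2: start y=0.000, vy=13.517 → t=2.759, apex=9.322, x_land=94.477, impact vy=-13.517
  bounce: vy ← 0.51·13.517 = 6.894
Arc 3: start y=0.000, vy=6.894 → t=1.407, apex=2.425, x_land=111.289, impact vy=-6.894
  bounce: vy ← 0.51·6.894 = 3.516

1 5.147 35.841 61.511
2 2.759 9.322 94.477
3 1.407 2.425 111.289
final: 111.289 3.516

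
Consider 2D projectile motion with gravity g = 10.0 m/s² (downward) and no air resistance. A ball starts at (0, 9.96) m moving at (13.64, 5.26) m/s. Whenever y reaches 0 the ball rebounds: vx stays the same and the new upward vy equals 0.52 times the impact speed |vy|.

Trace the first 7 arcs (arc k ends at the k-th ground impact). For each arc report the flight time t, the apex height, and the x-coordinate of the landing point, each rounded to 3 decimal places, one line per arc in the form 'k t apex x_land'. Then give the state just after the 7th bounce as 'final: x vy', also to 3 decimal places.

1 2.032 11.343 27.719
2 1.566 3.067 49.086
3 0.815 0.829 60.197
4 0.424 0.224 65.974
5 0.220 0.061 68.978
6 0.115 0.016 70.541
7 0.060 0.004 71.353
final: 71.353 0.155

Arc 1: start y=9.960, vy=5.260 → t=2.032, apex=11.343, x_land=27.719, impact vy=-15.062
  bounce: vy ← 0.52·15.062 = 7.832
Arc 2: start y=0.000, vy=7.832 → t=1.566, apex=3.067, x_land=49.086, impact vy=-7.832
  bounce: vy ← 0.52·7.832 = 4.073
Arc 3: start y=0.000, vy=4.073 → t=0.815, apex=0.829, x_land=60.197, impact vy=-4.073
  bounce: vy ← 0.52·4.073 = 2.118
Arc 4: start y=0.000, vy=2.118 → t=0.424, apex=0.224, x_land=65.974, impact vy=-2.118
  bounce: vy ← 0.52·2.118 = 1.101
Arc 5: start y=0.000, vy=1.101 → t=0.220, apex=0.061, x_land=68.978, impact vy=-1.101
  bounce: vy ← 0.52·1.101 = 0.573
Arc 6: start y=0.000, vy=0.573 → t=0.115, apex=0.016, x_land=70.541, impact vy=-0.573
  bounce: vy ← 0.52·0.573 = 0.298
Arc 7: start y=0.000, vy=0.298 → t=0.060, apex=0.004, x_land=71.353, impact vy=-0.298
  bounce: vy ← 0.52·0.298 = 0.155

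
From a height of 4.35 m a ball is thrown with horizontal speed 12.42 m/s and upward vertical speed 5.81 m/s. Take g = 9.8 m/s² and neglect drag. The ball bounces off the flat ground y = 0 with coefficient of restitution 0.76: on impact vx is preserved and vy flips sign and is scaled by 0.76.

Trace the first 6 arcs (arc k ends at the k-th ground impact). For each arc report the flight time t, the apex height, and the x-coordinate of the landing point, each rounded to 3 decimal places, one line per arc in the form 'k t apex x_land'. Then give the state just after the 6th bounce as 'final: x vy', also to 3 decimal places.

1 1.706 6.072 21.189
2 1.692 3.507 42.205
3 1.286 2.026 58.177
4 0.977 1.170 70.315
5 0.743 0.676 79.541
6 0.565 0.390 86.552
final: 86.552 2.102

Arc 1: start y=4.350, vy=5.810 → t=1.706, apex=6.072, x_land=21.189, impact vy=-10.909
  bounce: vy ← 0.76·10.909 = 8.291
Arc 2: start y=0.000, vy=8.291 → t=1.692, apex=3.507, x_land=42.205, impact vy=-8.291
  bounce: vy ← 0.76·8.291 = 6.301
Arc 3: start y=0.000, vy=6.301 → t=1.286, apex=2.026, x_land=58.177, impact vy=-6.301
  bounce: vy ← 0.76·6.301 = 4.789
Arc 4: start y=0.000, vy=4.789 → t=0.977, apex=1.170, x_land=70.315, impact vy=-4.789
  bounce: vy ← 0.76·4.789 = 3.640
Arc 5: start y=0.000, vy=3.640 → t=0.743, apex=0.676, x_land=79.541, impact vy=-3.640
  bounce: vy ← 0.76·3.640 = 2.766
Arc 6: start y=0.000, vy=2.766 → t=0.565, apex=0.390, x_land=86.552, impact vy=-2.766
  bounce: vy ← 0.76·2.766 = 2.102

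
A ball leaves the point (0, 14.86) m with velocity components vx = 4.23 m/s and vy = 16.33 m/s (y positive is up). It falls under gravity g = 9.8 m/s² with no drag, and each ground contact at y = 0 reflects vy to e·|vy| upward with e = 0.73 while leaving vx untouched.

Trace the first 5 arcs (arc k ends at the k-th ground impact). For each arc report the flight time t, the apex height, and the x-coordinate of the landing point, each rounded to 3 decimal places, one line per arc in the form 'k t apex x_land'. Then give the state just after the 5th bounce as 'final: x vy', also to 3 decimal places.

Arc 1: start y=14.860, vy=16.330 → t=4.077, apex=28.466, x_land=17.244, impact vy=-23.620
  bounce: vy ← 0.73·23.620 = 17.243
Arc 2: start y=0.000, vy=17.243 → t=3.519, apex=15.169, x_land=32.129, impact vy=-17.243
  bounce: vy ← 0.73·17.243 = 12.587
Arc 3: start y=0.000, vy=12.587 → t=2.569, apex=8.084, x_land=42.995, impact vy=-12.587
  bounce: vy ← 0.73·12.587 = 9.189
Arc 4: start y=0.000, vy=9.189 → t=1.875, apex=4.308, x_land=50.928, impact vy=-9.189
  bounce: vy ← 0.73·9.189 = 6.708
Arc 5: start y=0.000, vy=6.708 → t=1.369, apex=2.296, x_land=56.718, impact vy=-6.708
  bounce: vy ← 0.73·6.708 = 4.897

1 4.077 28.466 17.244
2 3.519 15.169 32.129
3 2.569 8.084 42.995
4 1.875 4.308 50.928
5 1.369 2.296 56.718
final: 56.718 4.897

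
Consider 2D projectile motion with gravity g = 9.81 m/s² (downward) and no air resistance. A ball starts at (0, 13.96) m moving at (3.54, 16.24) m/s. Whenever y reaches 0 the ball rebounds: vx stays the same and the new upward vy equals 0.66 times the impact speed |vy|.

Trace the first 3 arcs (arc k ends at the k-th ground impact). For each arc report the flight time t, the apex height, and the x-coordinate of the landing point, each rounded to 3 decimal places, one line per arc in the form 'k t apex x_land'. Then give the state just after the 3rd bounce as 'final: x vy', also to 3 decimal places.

1 4.019 27.402 14.227
2 3.120 11.936 25.272
3 2.059 5.200 32.562
final: 32.562 6.666

Arc 1: start y=13.960, vy=16.240 → t=4.019, apex=27.402, x_land=14.227, impact vy=-23.187
  bounce: vy ← 0.66·23.187 = 15.303
Arc 2: start y=0.000, vy=15.303 → t=3.120, apex=11.936, x_land=25.272, impact vy=-15.303
  bounce: vy ← 0.66·15.303 = 10.100
Arc 3: start y=0.000, vy=10.100 → t=2.059, apex=5.200, x_land=32.562, impact vy=-10.100
  bounce: vy ← 0.66·10.100 = 6.666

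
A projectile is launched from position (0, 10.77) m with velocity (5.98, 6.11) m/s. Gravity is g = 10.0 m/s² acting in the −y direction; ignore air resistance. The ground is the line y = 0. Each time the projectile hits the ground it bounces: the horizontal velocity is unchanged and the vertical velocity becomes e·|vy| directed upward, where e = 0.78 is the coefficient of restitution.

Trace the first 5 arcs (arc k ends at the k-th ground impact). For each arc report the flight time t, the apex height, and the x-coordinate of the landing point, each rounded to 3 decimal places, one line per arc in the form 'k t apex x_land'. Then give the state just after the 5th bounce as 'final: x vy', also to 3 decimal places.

Arc 1: start y=10.770, vy=6.110 → t=2.201, apex=12.637, x_land=13.161, impact vy=-15.898
  bounce: vy ← 0.78·15.898 = 12.400
Arc 2: start y=0.000, vy=12.400 → t=2.480, apex=7.688, x_land=27.991, impact vy=-12.400
  bounce: vy ← 0.78·12.400 = 9.672
Arc 3: start y=0.000, vy=9.672 → t=1.934, apex=4.677, x_land=39.559, impact vy=-9.672
  bounce: vy ← 0.78·9.672 = 7.544
Arc 4: start y=0.000, vy=7.544 → t=1.509, apex=2.846, x_land=48.582, impact vy=-7.544
  bounce: vy ← 0.78·7.544 = 5.884
Arc 5: start y=0.000, vy=5.884 → t=1.177, apex=1.731, x_land=55.620, impact vy=-5.884
  bounce: vy ← 0.78·5.884 = 4.590

1 2.201 12.637 13.161
2 2.480 7.688 27.991
3 1.934 4.677 39.559
4 1.509 2.846 48.582
5 1.177 1.731 55.620
final: 55.620 4.590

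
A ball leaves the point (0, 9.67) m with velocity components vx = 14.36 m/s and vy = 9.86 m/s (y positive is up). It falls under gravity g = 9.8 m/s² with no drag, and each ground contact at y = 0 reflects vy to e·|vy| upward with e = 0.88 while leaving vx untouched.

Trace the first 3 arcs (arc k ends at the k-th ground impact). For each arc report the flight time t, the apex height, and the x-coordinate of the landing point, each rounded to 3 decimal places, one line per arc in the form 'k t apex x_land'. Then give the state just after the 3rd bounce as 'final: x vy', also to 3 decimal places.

Arc 1: start y=9.670, vy=9.860 → t=2.734, apex=14.630, x_land=39.261, impact vy=-16.934
  bounce: vy ← 0.88·16.934 = 14.902
Arc 2: start y=0.000, vy=14.902 → t=3.041, apex=11.330, x_land=82.932, impact vy=-14.902
  bounce: vy ← 0.88·14.902 = 13.113
Arc 3: start y=0.000, vy=13.113 → t=2.676, apex=8.774, x_land=121.363, impact vy=-13.113
  bounce: vy ← 0.88·13.113 = 11.540

1 2.734 14.630 39.261
2 3.041 11.330 82.932
3 2.676 8.774 121.363
final: 121.363 11.540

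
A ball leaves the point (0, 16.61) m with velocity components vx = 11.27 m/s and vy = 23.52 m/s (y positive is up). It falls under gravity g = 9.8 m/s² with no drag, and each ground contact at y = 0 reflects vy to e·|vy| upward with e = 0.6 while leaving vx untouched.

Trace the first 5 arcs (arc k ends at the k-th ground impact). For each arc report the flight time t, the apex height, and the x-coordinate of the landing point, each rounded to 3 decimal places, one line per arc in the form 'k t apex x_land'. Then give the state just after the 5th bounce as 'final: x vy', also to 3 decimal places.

1 5.425 44.834 61.138
2 3.630 16.140 102.046
3 2.178 5.810 126.591
4 1.307 2.092 141.318
5 0.784 0.753 150.155
final: 150.155 2.305

Arc 1: start y=16.610, vy=23.520 → t=5.425, apex=44.834, x_land=61.138, impact vy=-29.644
  bounce: vy ← 0.6·29.644 = 17.786
Arc 2: start y=0.000, vy=17.786 → t=3.630, apex=16.140, x_land=102.046, impact vy=-17.786
  bounce: vy ← 0.6·17.786 = 10.672
Arc 3: start y=0.000, vy=10.672 → t=2.178, apex=5.810, x_land=126.591, impact vy=-10.672
  bounce: vy ← 0.6·10.672 = 6.403
Arc 4: start y=0.000, vy=6.403 → t=1.307, apex=2.092, x_land=141.318, impact vy=-6.403
  bounce: vy ← 0.6·6.403 = 3.842
Arc 5: start y=0.000, vy=3.842 → t=0.784, apex=0.753, x_land=150.155, impact vy=-3.842
  bounce: vy ← 0.6·3.842 = 2.305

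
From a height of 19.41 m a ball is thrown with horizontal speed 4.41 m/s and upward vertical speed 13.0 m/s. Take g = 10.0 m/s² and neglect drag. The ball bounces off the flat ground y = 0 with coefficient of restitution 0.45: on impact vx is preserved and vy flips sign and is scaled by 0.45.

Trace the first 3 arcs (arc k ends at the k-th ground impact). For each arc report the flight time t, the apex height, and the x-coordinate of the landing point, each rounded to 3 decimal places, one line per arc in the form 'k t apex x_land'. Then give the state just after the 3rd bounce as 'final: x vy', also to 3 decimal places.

Arc 1: start y=19.410, vy=13.000 → t=3.661, apex=27.860, x_land=16.143, impact vy=-23.605
  bounce: vy ← 0.45·23.605 = 10.622
Arc 2: start y=0.000, vy=10.622 → t=2.124, apex=5.642, x_land=25.512, impact vy=-10.622
  bounce: vy ← 0.45·10.622 = 4.780
Arc 3: start y=0.000, vy=4.780 → t=0.956, apex=1.142, x_land=29.728, impact vy=-4.780
  bounce: vy ← 0.45·4.780 = 2.151

1 3.661 27.860 16.143
2 2.124 5.642 25.512
3 0.956 1.142 29.728
final: 29.728 2.151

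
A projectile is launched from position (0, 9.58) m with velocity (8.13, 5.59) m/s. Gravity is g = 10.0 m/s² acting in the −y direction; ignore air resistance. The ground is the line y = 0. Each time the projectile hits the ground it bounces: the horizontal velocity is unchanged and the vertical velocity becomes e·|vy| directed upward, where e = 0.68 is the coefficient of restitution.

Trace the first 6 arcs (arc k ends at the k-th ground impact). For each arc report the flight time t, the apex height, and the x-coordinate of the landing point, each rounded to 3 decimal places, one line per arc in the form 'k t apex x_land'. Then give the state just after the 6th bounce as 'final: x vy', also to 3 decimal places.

Arc 1: start y=9.580, vy=5.590 → t=2.052, apex=11.142, x_land=16.681, impact vy=-14.928
  bounce: vy ← 0.68·14.928 = 10.151
Arc 2: start y=0.000, vy=10.151 → t=2.030, apex=5.152, x_land=33.187, impact vy=-10.151
  bounce: vy ← 0.68·10.151 = 6.903
Arc 3: start y=0.000, vy=6.903 → t=1.381, apex=2.382, x_land=44.411, impact vy=-6.903
  bounce: vy ← 0.68·6.903 = 4.694
Arc 4: start y=0.000, vy=4.694 → t=0.939, apex=1.102, x_land=52.043, impact vy=-4.694
  bounce: vy ← 0.68·4.694 = 3.192
Arc 5: start y=0.000, vy=3.192 → t=0.638, apex=0.509, x_land=57.233, impact vy=-3.192
  bounce: vy ← 0.68·3.192 = 2.170
Arc 6: start y=0.000, vy=2.170 → t=0.434, apex=0.236, x_land=60.762, impact vy=-2.170
  bounce: vy ← 0.68·2.170 = 1.476

1 2.052 11.142 16.681
2 2.030 5.152 33.187
3 1.381 2.382 44.411
4 0.939 1.102 52.043
5 0.638 0.509 57.233
6 0.434 0.236 60.762
final: 60.762 1.476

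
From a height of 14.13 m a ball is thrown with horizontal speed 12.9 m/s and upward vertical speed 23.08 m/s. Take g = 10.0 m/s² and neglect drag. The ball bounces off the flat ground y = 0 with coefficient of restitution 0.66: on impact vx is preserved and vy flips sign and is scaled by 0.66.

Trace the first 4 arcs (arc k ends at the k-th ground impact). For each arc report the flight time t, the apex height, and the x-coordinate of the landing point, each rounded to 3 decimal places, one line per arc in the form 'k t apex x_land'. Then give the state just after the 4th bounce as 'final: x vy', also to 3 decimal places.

1 5.163 40.764 66.607
2 3.769 17.757 115.227
3 2.488 7.735 147.317
4 1.642 3.369 168.496
final: 168.496 5.418

Arc 1: start y=14.130, vy=23.080 → t=5.163, apex=40.764, x_land=66.607, impact vy=-28.553
  bounce: vy ← 0.66·28.553 = 18.845
Arc 2: start y=0.000, vy=18.845 → t=3.769, apex=17.757, x_land=115.227, impact vy=-18.845
  bounce: vy ← 0.66·18.845 = 12.438
Arc 3: start y=0.000, vy=12.438 → t=2.488, apex=7.735, x_land=147.317, impact vy=-12.438
  bounce: vy ← 0.66·12.438 = 8.209
Arc 4: start y=0.000, vy=8.209 → t=1.642, apex=3.369, x_land=168.496, impact vy=-8.209
  bounce: vy ← 0.66·8.209 = 5.418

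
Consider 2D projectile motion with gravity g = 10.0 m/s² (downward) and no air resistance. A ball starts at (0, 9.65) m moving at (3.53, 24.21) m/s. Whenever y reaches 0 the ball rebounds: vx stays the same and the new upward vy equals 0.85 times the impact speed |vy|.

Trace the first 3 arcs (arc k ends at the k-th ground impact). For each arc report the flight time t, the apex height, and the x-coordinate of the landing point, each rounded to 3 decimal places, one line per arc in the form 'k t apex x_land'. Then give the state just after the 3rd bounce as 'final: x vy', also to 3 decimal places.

Arc 1: start y=9.650, vy=24.210 → t=5.212, apex=38.956, x_land=18.399, impact vy=-27.913
  bounce: vy ← 0.85·27.913 = 23.726
Arc 2: start y=0.000, vy=23.726 → t=4.745, apex=28.146, x_land=35.150, impact vy=-23.726
  bounce: vy ← 0.85·23.726 = 20.167
Arc 3: start y=0.000, vy=20.167 → t=4.033, apex=20.335, x_land=49.388, impact vy=-20.167
  bounce: vy ← 0.85·20.167 = 17.142

1 5.212 38.956 18.399
2 4.745 28.146 35.150
3 4.033 20.335 49.388
final: 49.388 17.142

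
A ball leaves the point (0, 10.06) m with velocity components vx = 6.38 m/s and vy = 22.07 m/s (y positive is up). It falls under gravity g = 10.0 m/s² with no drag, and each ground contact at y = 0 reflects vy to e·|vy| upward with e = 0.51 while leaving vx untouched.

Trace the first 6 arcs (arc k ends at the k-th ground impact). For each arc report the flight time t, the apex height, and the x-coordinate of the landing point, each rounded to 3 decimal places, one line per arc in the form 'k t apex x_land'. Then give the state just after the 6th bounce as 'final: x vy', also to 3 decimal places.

1 4.831 34.414 30.819
2 2.676 8.951 47.892
3 1.365 2.328 56.599
4 0.696 0.606 61.039
5 0.355 0.158 63.304
6 0.181 0.041 64.459
final: 64.459 0.462

Arc 1: start y=10.060, vy=22.070 → t=4.831, apex=34.414, x_land=30.819, impact vy=-26.235
  bounce: vy ← 0.51·26.235 = 13.380
Arc 2: start y=0.000, vy=13.380 → t=2.676, apex=8.951, x_land=47.892, impact vy=-13.380
  bounce: vy ← 0.51·13.380 = 6.824
Arc 3: start y=0.000, vy=6.824 → t=1.365, apex=2.328, x_land=56.599, impact vy=-6.824
  bounce: vy ← 0.51·6.824 = 3.480
Arc 4: start y=0.000, vy=3.480 → t=0.696, apex=0.606, x_land=61.039, impact vy=-3.480
  bounce: vy ← 0.51·3.480 = 1.775
Arc 5: start y=0.000, vy=1.775 → t=0.355, apex=0.158, x_land=63.304, impact vy=-1.775
  bounce: vy ← 0.51·1.775 = 0.905
Arc 6: start y=0.000, vy=0.905 → t=0.181, apex=0.041, x_land=64.459, impact vy=-0.905
  bounce: vy ← 0.51·0.905 = 0.462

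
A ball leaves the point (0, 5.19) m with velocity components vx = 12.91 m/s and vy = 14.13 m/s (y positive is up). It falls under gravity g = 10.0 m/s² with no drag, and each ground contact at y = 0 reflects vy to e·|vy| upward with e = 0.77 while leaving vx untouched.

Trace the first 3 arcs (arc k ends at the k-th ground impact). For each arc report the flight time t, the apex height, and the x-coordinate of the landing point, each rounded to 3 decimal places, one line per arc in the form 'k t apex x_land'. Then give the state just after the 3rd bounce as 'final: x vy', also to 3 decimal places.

1 3.155 15.173 40.731
2 2.683 8.996 75.364
3 2.066 5.334 102.032
final: 102.032 7.953

Arc 1: start y=5.190, vy=14.130 → t=3.155, apex=15.173, x_land=40.731, impact vy=-17.420
  bounce: vy ← 0.77·17.420 = 13.413
Arc 2: start y=0.000, vy=13.413 → t=2.683, apex=8.996, x_land=75.364, impact vy=-13.413
  bounce: vy ← 0.77·13.413 = 10.328
Arc 3: start y=0.000, vy=10.328 → t=2.066, apex=5.334, x_land=102.032, impact vy=-10.328
  bounce: vy ← 0.77·10.328 = 7.953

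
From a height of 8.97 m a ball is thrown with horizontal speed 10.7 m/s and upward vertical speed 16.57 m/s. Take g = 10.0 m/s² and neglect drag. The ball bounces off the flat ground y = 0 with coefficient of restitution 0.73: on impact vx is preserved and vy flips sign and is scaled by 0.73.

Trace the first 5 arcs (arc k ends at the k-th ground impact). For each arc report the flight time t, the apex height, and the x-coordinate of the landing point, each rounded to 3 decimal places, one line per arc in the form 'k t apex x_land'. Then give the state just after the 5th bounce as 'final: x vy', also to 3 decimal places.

1 3.788 22.698 40.528
2 3.111 12.096 73.813
3 2.271 6.446 98.111
4 1.658 3.435 115.848
5 1.210 1.831 128.797
final: 128.797 4.417

Arc 1: start y=8.970, vy=16.570 → t=3.788, apex=22.698, x_land=40.528, impact vy=-21.306
  bounce: vy ← 0.73·21.306 = 15.554
Arc 2: start y=0.000, vy=15.554 → t=3.111, apex=12.096, x_land=73.813, impact vy=-15.554
  bounce: vy ← 0.73·15.554 = 11.354
Arc 3: start y=0.000, vy=11.354 → t=2.271, apex=6.446, x_land=98.111, impact vy=-11.354
  bounce: vy ← 0.73·11.354 = 8.289
Arc 4: start y=0.000, vy=8.289 → t=1.658, apex=3.435, x_land=115.848, impact vy=-8.289
  bounce: vy ← 0.73·8.289 = 6.051
Arc 5: start y=0.000, vy=6.051 → t=1.210, apex=1.831, x_land=128.797, impact vy=-6.051
  bounce: vy ← 0.73·6.051 = 4.417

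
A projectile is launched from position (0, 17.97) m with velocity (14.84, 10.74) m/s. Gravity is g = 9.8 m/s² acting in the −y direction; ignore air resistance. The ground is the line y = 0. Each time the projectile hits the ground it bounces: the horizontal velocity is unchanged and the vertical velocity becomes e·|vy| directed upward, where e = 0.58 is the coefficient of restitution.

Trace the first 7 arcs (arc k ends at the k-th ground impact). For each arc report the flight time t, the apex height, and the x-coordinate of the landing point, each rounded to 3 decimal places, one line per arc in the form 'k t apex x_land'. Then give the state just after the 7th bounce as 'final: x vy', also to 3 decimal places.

1 3.302 23.855 49.007
2 2.559 8.025 86.990
3 1.484 2.700 109.019
4 0.861 0.908 121.797
5 0.499 0.305 129.208
6 0.290 0.103 133.506
7 0.168 0.035 135.999
final: 135.999 0.477

Arc 1: start y=17.970, vy=10.740 → t=3.302, apex=23.855, x_land=49.007, impact vy=-21.623
  bounce: vy ← 0.58·21.623 = 12.541
Arc 2: start y=0.000, vy=12.541 → t=2.559, apex=8.025, x_land=86.990, impact vy=-12.541
  bounce: vy ← 0.58·12.541 = 7.274
Arc 3: start y=0.000, vy=7.274 → t=1.484, apex=2.700, x_land=109.019, impact vy=-7.274
  bounce: vy ← 0.58·7.274 = 4.219
Arc 4: start y=0.000, vy=4.219 → t=0.861, apex=0.908, x_land=121.797, impact vy=-4.219
  bounce: vy ← 0.58·4.219 = 2.447
Arc 5: start y=0.000, vy=2.447 → t=0.499, apex=0.305, x_land=129.208, impact vy=-2.447
  bounce: vy ← 0.58·2.447 = 1.419
Arc 6: start y=0.000, vy=1.419 → t=0.290, apex=0.103, x_land=133.506, impact vy=-1.419
  bounce: vy ← 0.58·1.419 = 0.823
Arc 7: start y=0.000, vy=0.823 → t=0.168, apex=0.035, x_land=135.999, impact vy=-0.823
  bounce: vy ← 0.58·0.823 = 0.477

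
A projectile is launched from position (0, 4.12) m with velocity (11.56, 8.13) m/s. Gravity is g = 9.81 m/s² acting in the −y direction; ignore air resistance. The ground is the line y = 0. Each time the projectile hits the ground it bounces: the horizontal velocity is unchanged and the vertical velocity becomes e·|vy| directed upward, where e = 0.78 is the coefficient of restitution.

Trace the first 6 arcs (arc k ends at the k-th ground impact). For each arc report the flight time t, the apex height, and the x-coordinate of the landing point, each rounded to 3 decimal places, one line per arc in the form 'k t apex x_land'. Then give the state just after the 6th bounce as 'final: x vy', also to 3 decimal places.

Arc 1: start y=4.120, vy=8.130 → t=2.064, apex=7.489, x_land=23.864, impact vy=-12.122
  bounce: vy ← 0.78·12.122 = 9.455
Arc 2: start y=0.000, vy=9.455 → t=1.928, apex=4.556, x_land=46.147, impact vy=-9.455
  bounce: vy ← 0.78·9.455 = 7.375
Arc 3: start y=0.000, vy=7.375 → t=1.504, apex=2.772, x_land=63.528, impact vy=-7.375
  bounce: vy ← 0.78·7.375 = 5.752
Arc 4: start y=0.000, vy=5.752 → t=1.173, apex=1.686, x_land=77.085, impact vy=-5.752
  bounce: vy ← 0.78·5.752 = 4.487
Arc 5: start y=0.000, vy=4.487 → t=0.915, apex=1.026, x_land=87.659, impact vy=-4.487
  bounce: vy ← 0.78·4.487 = 3.500
Arc 6: start y=0.000, vy=3.500 → t=0.713, apex=0.624, x_land=95.907, impact vy=-3.500
  bounce: vy ← 0.78·3.500 = 2.730

1 2.064 7.489 23.864
2 1.928 4.556 46.147
3 1.504 2.772 63.528
4 1.173 1.686 77.085
5 0.915 1.026 87.659
6 0.713 0.624 95.907
final: 95.907 2.730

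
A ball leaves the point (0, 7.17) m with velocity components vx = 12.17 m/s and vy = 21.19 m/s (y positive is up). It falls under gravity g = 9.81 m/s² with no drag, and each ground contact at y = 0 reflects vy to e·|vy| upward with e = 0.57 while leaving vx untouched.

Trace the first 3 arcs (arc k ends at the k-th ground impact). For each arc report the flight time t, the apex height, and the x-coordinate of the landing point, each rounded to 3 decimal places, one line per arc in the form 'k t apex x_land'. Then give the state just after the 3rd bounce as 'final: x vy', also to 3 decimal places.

Arc 1: start y=7.170, vy=21.190 → t=4.635, apex=30.056, x_land=56.413, impact vy=-24.284
  bounce: vy ← 0.57·24.284 = 13.842
Arc 2: start y=0.000, vy=13.842 → t=2.822, apex=9.765, x_land=90.756, impact vy=-13.842
  bounce: vy ← 0.57·13.842 = 7.890
Arc 3: start y=0.000, vy=7.890 → t=1.609, apex=3.173, x_land=110.332, impact vy=-7.890
  bounce: vy ← 0.57·7.890 = 4.497

1 4.635 30.056 56.413
2 2.822 9.765 90.756
3 1.609 3.173 110.332
final: 110.332 4.497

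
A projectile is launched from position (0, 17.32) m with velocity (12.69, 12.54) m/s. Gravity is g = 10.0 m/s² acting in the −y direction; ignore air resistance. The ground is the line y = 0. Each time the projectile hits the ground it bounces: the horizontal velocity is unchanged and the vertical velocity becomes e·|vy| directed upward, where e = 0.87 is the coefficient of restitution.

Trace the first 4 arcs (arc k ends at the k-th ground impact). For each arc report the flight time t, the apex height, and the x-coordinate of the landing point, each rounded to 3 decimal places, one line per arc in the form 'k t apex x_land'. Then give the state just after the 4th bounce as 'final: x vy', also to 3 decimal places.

1 3.498 25.183 44.392
2 3.905 19.061 93.946
3 3.397 14.427 137.058
4 2.956 10.920 174.565
final: 174.565 12.857

Arc 1: start y=17.320, vy=12.540 → t=3.498, apex=25.183, x_land=44.392, impact vy=-22.442
  bounce: vy ← 0.87·22.442 = 19.525
Arc 2: start y=0.000, vy=19.525 → t=3.905, apex=19.061, x_land=93.946, impact vy=-19.525
  bounce: vy ← 0.87·19.525 = 16.986
Arc 3: start y=0.000, vy=16.986 → t=3.397, apex=14.427, x_land=137.058, impact vy=-16.986
  bounce: vy ← 0.87·16.986 = 14.778
Arc 4: start y=0.000, vy=14.778 → t=2.956, apex=10.920, x_land=174.565, impact vy=-14.778
  bounce: vy ← 0.87·14.778 = 12.857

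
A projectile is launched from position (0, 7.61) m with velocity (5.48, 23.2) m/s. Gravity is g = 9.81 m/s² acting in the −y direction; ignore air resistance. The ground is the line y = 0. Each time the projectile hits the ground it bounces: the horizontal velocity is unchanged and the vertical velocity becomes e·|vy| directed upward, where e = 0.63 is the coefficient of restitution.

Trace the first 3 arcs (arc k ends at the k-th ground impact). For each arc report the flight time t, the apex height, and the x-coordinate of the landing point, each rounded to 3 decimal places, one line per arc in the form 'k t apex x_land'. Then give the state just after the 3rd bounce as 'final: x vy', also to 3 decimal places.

Arc 1: start y=7.610, vy=23.200 → t=5.038, apex=35.043, x_land=27.607, impact vy=-26.221
  bounce: vy ← 0.63·26.221 = 16.519
Arc 2: start y=0.000, vy=16.519 → t=3.368, apex=13.909, x_land=46.063, impact vy=-16.519
  bounce: vy ← 0.63·16.519 = 10.407
Arc 3: start y=0.000, vy=10.407 → t=2.122, apex=5.520, x_land=57.690, impact vy=-10.407
  bounce: vy ← 0.63·10.407 = 6.557

1 5.038 35.043 27.607
2 3.368 13.909 46.063
3 2.122 5.520 57.690
final: 57.690 6.557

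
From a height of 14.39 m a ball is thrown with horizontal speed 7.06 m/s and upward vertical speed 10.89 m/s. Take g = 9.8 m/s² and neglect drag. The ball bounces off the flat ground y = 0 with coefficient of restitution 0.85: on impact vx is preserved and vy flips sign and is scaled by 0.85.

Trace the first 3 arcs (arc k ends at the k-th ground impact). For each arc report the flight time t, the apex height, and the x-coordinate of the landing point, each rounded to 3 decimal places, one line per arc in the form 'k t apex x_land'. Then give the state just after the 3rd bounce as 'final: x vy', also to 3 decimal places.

Arc 1: start y=14.390, vy=10.890 → t=3.154, apex=20.441, x_land=22.265, impact vy=-20.016
  bounce: vy ← 0.85·20.016 = 17.014
Arc 2: start y=0.000, vy=17.014 → t=3.472, apex=14.768, x_land=46.778, impact vy=-17.014
  bounce: vy ← 0.85·17.014 = 14.461
Arc 3: start y=0.000, vy=14.461 → t=2.951, apex=10.670, x_land=67.615, impact vy=-14.461
  bounce: vy ← 0.85·14.461 = 12.292

1 3.154 20.441 22.265
2 3.472 14.768 46.778
3 2.951 10.670 67.615
final: 67.615 12.292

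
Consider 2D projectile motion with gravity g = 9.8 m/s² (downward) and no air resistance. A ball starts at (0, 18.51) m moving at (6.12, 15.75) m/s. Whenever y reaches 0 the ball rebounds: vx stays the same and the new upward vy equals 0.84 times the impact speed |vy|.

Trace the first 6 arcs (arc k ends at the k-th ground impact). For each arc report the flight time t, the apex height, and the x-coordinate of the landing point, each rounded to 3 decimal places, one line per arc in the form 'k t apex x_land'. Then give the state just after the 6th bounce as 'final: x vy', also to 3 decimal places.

Arc 1: start y=18.510, vy=15.750 → t=4.129, apex=31.166, x_land=25.270, impact vy=-24.716
  bounce: vy ← 0.84·24.716 = 20.761
Arc 2: start y=0.000, vy=20.761 → t=4.237, apex=21.991, x_land=51.200, impact vy=-20.761
  bounce: vy ← 0.84·20.761 = 17.439
Arc 3: start y=0.000, vy=17.439 → t=3.559, apex=15.517, x_land=72.982, impact vy=-17.439
  bounce: vy ← 0.84·17.439 = 14.649
Arc 4: start y=0.000, vy=14.649 → t=2.990, apex=10.949, x_land=91.278, impact vy=-14.649
  bounce: vy ← 0.84·14.649 = 12.305
Arc 5: start y=0.000, vy=12.305 → t=2.511, apex=7.725, x_land=106.647, impact vy=-12.305
  bounce: vy ← 0.84·12.305 = 10.336
Arc 6: start y=0.000, vy=10.336 → t=2.109, apex=5.451, x_land=119.557, impact vy=-10.336
  bounce: vy ← 0.84·10.336 = 8.683

1 4.129 31.166 25.270
2 4.237 21.991 51.200
3 3.559 15.517 72.982
4 2.990 10.949 91.278
5 2.511 7.725 106.647
6 2.109 5.451 119.557
final: 119.557 8.683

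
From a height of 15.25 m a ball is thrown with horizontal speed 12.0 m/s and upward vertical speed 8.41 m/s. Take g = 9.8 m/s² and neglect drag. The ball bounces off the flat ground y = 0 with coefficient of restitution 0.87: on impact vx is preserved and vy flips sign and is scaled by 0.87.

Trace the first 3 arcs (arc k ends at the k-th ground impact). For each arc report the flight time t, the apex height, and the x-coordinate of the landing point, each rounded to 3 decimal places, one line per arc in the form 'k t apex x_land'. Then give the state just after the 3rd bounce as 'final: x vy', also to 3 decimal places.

1 2.820 18.859 33.840
2 3.414 14.274 74.802
3 2.970 10.804 110.440
final: 110.440 12.660

Arc 1: start y=15.250, vy=8.410 → t=2.820, apex=18.859, x_land=33.840, impact vy=-19.226
  bounce: vy ← 0.87·19.226 = 16.726
Arc 2: start y=0.000, vy=16.726 → t=3.414, apex=14.274, x_land=74.802, impact vy=-16.726
  bounce: vy ← 0.87·16.726 = 14.552
Arc 3: start y=0.000, vy=14.552 → t=2.970, apex=10.804, x_land=110.440, impact vy=-14.552
  bounce: vy ← 0.87·14.552 = 12.660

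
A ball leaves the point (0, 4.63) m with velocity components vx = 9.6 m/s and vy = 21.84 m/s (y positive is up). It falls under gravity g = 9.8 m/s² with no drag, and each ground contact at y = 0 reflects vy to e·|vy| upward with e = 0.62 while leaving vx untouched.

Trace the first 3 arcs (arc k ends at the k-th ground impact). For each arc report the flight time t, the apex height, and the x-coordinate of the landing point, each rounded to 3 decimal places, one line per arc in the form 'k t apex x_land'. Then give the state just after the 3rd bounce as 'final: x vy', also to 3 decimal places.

1 4.660 28.966 44.735
2 3.015 11.135 73.678
3 1.869 4.280 91.622
final: 91.622 5.679

Arc 1: start y=4.630, vy=21.840 → t=4.660, apex=28.966, x_land=44.735, impact vy=-23.827
  bounce: vy ← 0.62·23.827 = 14.773
Arc 2: start y=0.000, vy=14.773 → t=3.015, apex=11.135, x_land=73.678, impact vy=-14.773
  bounce: vy ← 0.62·14.773 = 9.159
Arc 3: start y=0.000, vy=9.159 → t=1.869, apex=4.280, x_land=91.622, impact vy=-9.159
  bounce: vy ← 0.62·9.159 = 5.679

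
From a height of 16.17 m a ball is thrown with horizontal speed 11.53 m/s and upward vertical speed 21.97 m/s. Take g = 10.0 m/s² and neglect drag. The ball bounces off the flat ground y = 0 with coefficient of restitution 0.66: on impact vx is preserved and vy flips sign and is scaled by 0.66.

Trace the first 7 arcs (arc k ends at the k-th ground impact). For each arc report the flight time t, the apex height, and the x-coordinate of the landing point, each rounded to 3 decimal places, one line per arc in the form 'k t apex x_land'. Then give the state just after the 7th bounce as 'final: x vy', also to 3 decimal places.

Arc 1: start y=16.170, vy=21.970 → t=5.036, apex=40.304, x_land=58.067, impact vy=-28.392
  bounce: vy ← 0.66·28.392 = 18.738
Arc 2: start y=0.000, vy=18.738 → t=3.748, apex=17.556, x_land=101.278, impact vy=-18.738
  bounce: vy ← 0.66·18.738 = 12.367
Arc 3: start y=0.000, vy=12.367 → t=2.473, apex=7.648, x_land=129.797, impact vy=-12.367
  bounce: vy ← 0.66·12.367 = 8.162
Arc 4: start y=0.000, vy=8.162 → t=1.632, apex=3.331, x_land=148.619, impact vy=-8.162
  bounce: vy ← 0.66·8.162 = 5.387
Arc 5: start y=0.000, vy=5.387 → t=1.077, apex=1.451, x_land=161.042, impact vy=-5.387
  bounce: vy ← 0.66·5.387 = 3.556
Arc 6: start y=0.000, vy=3.556 → t=0.711, apex=0.632, x_land=169.242, impact vy=-3.556
  bounce: vy ← 0.66·3.556 = 2.347
Arc 7: start y=0.000, vy=2.347 → t=0.469, apex=0.275, x_land=174.653, impact vy=-2.347
  bounce: vy ← 0.66·2.347 = 1.549

1 5.036 40.304 58.067
2 3.748 17.556 101.278
3 2.473 7.648 129.797
4 1.632 3.331 148.619
5 1.077 1.451 161.042
6 0.711 0.632 169.242
7 0.469 0.275 174.653
final: 174.653 1.549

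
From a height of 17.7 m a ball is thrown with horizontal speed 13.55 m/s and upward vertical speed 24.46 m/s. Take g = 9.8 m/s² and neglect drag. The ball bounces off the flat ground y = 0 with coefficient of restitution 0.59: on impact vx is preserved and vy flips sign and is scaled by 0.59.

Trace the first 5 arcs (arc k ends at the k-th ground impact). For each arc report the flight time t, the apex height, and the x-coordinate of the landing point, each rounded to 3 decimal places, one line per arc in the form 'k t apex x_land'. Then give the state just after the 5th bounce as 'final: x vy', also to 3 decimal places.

Arc 1: start y=17.700, vy=24.460 → t=5.633, apex=48.225, x_land=76.328, impact vy=-30.744
  bounce: vy ← 0.59·30.744 = 18.139
Arc 2: start y=0.000, vy=18.139 → t=3.702, apex=16.787, x_land=126.489, impact vy=-18.139
  bounce: vy ← 0.59·18.139 = 10.702
Arc 3: start y=0.000, vy=10.702 → t=2.184, apex=5.844, x_land=156.083, impact vy=-10.702
  bounce: vy ← 0.59·10.702 = 6.314
Arc 4: start y=0.000, vy=6.314 → t=1.289, apex=2.034, x_land=173.544, impact vy=-6.314
  bounce: vy ← 0.59·6.314 = 3.725
Arc 5: start y=0.000, vy=3.725 → t=0.760, apex=0.708, x_land=183.846, impact vy=-3.725
  bounce: vy ← 0.59·3.725 = 2.198

1 5.633 48.225 76.328
2 3.702 16.787 126.489
3 2.184 5.844 156.083
4 1.289 2.034 173.544
5 0.760 0.708 183.846
final: 183.846 2.198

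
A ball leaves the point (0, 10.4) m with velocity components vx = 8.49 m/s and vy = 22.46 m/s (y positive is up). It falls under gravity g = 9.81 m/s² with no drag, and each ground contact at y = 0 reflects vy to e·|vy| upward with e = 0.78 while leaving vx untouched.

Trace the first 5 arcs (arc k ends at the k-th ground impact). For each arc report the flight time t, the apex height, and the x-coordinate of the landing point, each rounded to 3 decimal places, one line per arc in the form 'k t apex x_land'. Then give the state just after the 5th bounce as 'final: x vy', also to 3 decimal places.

Arc 1: start y=10.400, vy=22.460 → t=5.003, apex=36.111, x_land=42.474, impact vy=-26.618
  bounce: vy ← 0.78·26.618 = 20.762
Arc 2: start y=0.000, vy=20.762 → t=4.233, apex=21.970, x_land=78.410, impact vy=-20.762
  bounce: vy ← 0.78·20.762 = 16.194
Arc 3: start y=0.000, vy=16.194 → t=3.302, apex=13.367, x_land=106.441, impact vy=-16.194
  bounce: vy ← 0.78·16.194 = 12.631
Arc 4: start y=0.000, vy=12.631 → t=2.575, apex=8.132, x_land=128.304, impact vy=-12.631
  bounce: vy ← 0.78·12.631 = 9.853
Arc 5: start y=0.000, vy=9.853 → t=2.009, apex=4.948, x_land=145.358, impact vy=-9.853
  bounce: vy ← 0.78·9.853 = 7.685

1 5.003 36.111 42.474
2 4.233 21.970 78.410
3 3.302 13.367 106.441
4 2.575 8.132 128.304
5 2.009 4.948 145.358
final: 145.358 7.685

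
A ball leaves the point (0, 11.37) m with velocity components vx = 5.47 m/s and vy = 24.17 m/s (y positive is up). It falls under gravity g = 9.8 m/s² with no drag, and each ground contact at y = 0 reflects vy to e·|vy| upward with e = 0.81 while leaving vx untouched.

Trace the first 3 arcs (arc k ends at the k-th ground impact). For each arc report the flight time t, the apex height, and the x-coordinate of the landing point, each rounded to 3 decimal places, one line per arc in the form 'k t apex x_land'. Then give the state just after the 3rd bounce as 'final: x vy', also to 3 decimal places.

Arc 1: start y=11.370, vy=24.170 → t=5.365, apex=41.176, x_land=29.347, impact vy=-28.408
  bounce: vy ← 0.81·28.408 = 23.011
Arc 2: start y=0.000, vy=23.011 → t=4.696, apex=27.015, x_land=55.035, impact vy=-23.011
  bounce: vy ← 0.81·23.011 = 18.639
Arc 3: start y=0.000, vy=18.639 → t=3.804, apex=17.725, x_land=75.842, impact vy=-18.639
  bounce: vy ← 0.81·18.639 = 15.097

1 5.365 41.176 29.347
2 4.696 27.015 55.035
3 3.804 17.725 75.842
final: 75.842 15.097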